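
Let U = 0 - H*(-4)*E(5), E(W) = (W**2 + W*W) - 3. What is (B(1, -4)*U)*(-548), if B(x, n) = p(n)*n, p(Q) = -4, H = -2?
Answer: 3296768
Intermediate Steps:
E(W) = -3 + 2*W**2 (E(W) = (W**2 + W**2) - 3 = 2*W**2 - 3 = -3 + 2*W**2)
B(x, n) = -4*n
U = -376 (U = 0 - (-2*(-4))*(-3 + 2*5**2) = 0 - 8*(-3 + 2*25) = 0 - 8*(-3 + 50) = 0 - 8*47 = 0 - 1*376 = 0 - 376 = -376)
(B(1, -4)*U)*(-548) = (-4*(-4)*(-376))*(-548) = (16*(-376))*(-548) = -6016*(-548) = 3296768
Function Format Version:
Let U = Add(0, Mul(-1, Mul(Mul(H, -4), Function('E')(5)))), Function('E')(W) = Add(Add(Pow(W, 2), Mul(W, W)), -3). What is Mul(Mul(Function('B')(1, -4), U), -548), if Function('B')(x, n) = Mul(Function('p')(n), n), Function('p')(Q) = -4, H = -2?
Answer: 3296768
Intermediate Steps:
Function('E')(W) = Add(-3, Mul(2, Pow(W, 2))) (Function('E')(W) = Add(Add(Pow(W, 2), Pow(W, 2)), -3) = Add(Mul(2, Pow(W, 2)), -3) = Add(-3, Mul(2, Pow(W, 2))))
Function('B')(x, n) = Mul(-4, n)
U = -376 (U = Add(0, Mul(-1, Mul(Mul(-2, -4), Add(-3, Mul(2, Pow(5, 2)))))) = Add(0, Mul(-1, Mul(8, Add(-3, Mul(2, 25))))) = Add(0, Mul(-1, Mul(8, Add(-3, 50)))) = Add(0, Mul(-1, Mul(8, 47))) = Add(0, Mul(-1, 376)) = Add(0, -376) = -376)
Mul(Mul(Function('B')(1, -4), U), -548) = Mul(Mul(Mul(-4, -4), -376), -548) = Mul(Mul(16, -376), -548) = Mul(-6016, -548) = 3296768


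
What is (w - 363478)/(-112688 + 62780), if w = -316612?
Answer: 340045/24954 ≈ 13.627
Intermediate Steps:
(w - 363478)/(-112688 + 62780) = (-316612 - 363478)/(-112688 + 62780) = -680090/(-49908) = -680090*(-1/49908) = 340045/24954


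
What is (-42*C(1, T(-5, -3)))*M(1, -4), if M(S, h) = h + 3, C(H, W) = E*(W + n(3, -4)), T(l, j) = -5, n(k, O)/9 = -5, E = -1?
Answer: 2100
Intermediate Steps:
n(k, O) = -45 (n(k, O) = 9*(-5) = -45)
C(H, W) = 45 - W (C(H, W) = -(W - 45) = -(-45 + W) = 45 - W)
M(S, h) = 3 + h
(-42*C(1, T(-5, -3)))*M(1, -4) = (-42*(45 - 1*(-5)))*(3 - 4) = -42*(45 + 5)*(-1) = -42*50*(-1) = -2100*(-1) = 2100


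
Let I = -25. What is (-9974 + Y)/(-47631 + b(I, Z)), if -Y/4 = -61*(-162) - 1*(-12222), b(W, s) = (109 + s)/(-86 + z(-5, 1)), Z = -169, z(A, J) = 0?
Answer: 4230770/2048103 ≈ 2.0657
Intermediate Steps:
b(W, s) = -109/86 - s/86 (b(W, s) = (109 + s)/(-86 + 0) = (109 + s)/(-86) = (109 + s)*(-1/86) = -109/86 - s/86)
Y = -88416 (Y = -4*(-61*(-162) - 1*(-12222)) = -4*(9882 + 12222) = -4*22104 = -88416)
(-9974 + Y)/(-47631 + b(I, Z)) = (-9974 - 88416)/(-47631 + (-109/86 - 1/86*(-169))) = -98390/(-47631 + (-109/86 + 169/86)) = -98390/(-47631 + 30/43) = -98390/(-2048103/43) = -98390*(-43/2048103) = 4230770/2048103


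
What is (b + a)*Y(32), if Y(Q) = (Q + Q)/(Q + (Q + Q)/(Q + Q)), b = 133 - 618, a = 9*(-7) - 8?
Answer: -35584/33 ≈ -1078.3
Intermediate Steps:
a = -71 (a = -63 - 8 = -71)
b = -485
Y(Q) = 2*Q/(1 + Q) (Y(Q) = (2*Q)/(Q + (2*Q)/((2*Q))) = (2*Q)/(Q + (2*Q)*(1/(2*Q))) = (2*Q)/(Q + 1) = (2*Q)/(1 + Q) = 2*Q/(1 + Q))
(b + a)*Y(32) = (-485 - 71)*(2*32/(1 + 32)) = -1112*32/33 = -556*64/33 = -35584/33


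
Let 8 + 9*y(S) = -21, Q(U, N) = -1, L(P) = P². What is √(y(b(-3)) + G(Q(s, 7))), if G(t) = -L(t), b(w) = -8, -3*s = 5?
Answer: I*√38/3 ≈ 2.0548*I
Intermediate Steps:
s = -5/3 (s = -⅓*5 = -5/3 ≈ -1.6667)
y(S) = -29/9 (y(S) = -8/9 + (⅑)*(-21) = -8/9 - 7/3 = -29/9)
G(t) = -t²
√(y(b(-3)) + G(Q(s, 7))) = √(-29/9 - 1*(-1)²) = √(-29/9 - 1*1) = √(-29/9 - 1) = √(-38/9) = I*√38/3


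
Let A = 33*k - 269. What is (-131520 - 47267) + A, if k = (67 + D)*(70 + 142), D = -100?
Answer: -409924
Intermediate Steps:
k = -6996 (k = (67 - 100)*(70 + 142) = -33*212 = -6996)
A = -231137 (A = 33*(-6996) - 269 = -230868 - 269 = -231137)
(-131520 - 47267) + A = (-131520 - 47267) - 231137 = -178787 - 231137 = -409924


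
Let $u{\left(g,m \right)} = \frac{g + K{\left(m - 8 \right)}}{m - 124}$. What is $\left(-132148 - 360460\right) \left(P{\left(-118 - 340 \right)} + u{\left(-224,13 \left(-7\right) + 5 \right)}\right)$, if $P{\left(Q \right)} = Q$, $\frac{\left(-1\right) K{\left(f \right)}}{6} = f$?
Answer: $\frac{4754652416}{21} \approx 2.2641 \cdot 10^{8}$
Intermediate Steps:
$K{\left(f \right)} = - 6 f$
$u{\left(g,m \right)} = \frac{48 + g - 6 m}{-124 + m}$ ($u{\left(g,m \right)} = \frac{g - 6 \left(m - 8\right)}{m - 124} = \frac{g - 6 \left(-8 + m\right)}{-124 + m} = \frac{g - \left(-48 + 6 m\right)}{-124 + m} = \frac{48 + g - 6 m}{-124 + m}$)
$\left(-132148 - 360460\right) \left(P{\left(-118 - 340 \right)} + u{\left(-224,13 \left(-7\right) + 5 \right)}\right) = \left(-132148 - 360460\right) \left(\left(-118 - 340\right) + \frac{48 - 224 - 6 \left(13 \left(-7\right) + 5\right)}{-124 + \left(13 \left(-7\right) + 5\right)}\right) = - 492608 \left(-458 + \frac{48 - 224 - 6 \left(-91 + 5\right)}{-124 + \left(-91 + 5\right)}\right) = - 492608 \left(-458 + \frac{48 - 224 - -516}{-124 - 86}\right) = - 492608 \left(-458 + \frac{48 - 224 + 516}{-210}\right) = - 492608 \left(-458 - \frac{34}{21}\right) = \left(-492608\right) \left(- \frac{9652}{21}\right) = \frac{4754652416}{21}$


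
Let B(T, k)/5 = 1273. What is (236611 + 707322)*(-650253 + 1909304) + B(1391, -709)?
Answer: 1188459793948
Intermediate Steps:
B(T, k) = 6365 (B(T, k) = 5*1273 = 6365)
(236611 + 707322)*(-650253 + 1909304) + B(1391, -709) = (236611 + 707322)*(-650253 + 1909304) + 6365 = 943933*1259051 + 6365 = 1188459787583 + 6365 = 1188459793948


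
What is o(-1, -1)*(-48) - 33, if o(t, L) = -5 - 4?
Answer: 399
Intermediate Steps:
o(t, L) = -9
o(-1, -1)*(-48) - 33 = -9*(-48) - 33 = 432 - 33 = 399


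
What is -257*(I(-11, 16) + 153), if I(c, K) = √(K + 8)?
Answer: -39321 - 514*√6 ≈ -40580.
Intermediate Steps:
I(c, K) = √(8 + K)
-257*(I(-11, 16) + 153) = -257*(√(8 + 16) + 153) = -257*(√24 + 153) = -257*(2*√6 + 153) = -257*(153 + 2*√6) = -39321 - 514*√6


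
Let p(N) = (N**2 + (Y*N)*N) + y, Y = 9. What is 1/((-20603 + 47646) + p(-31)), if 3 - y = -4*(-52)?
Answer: 1/36448 ≈ 2.7436e-5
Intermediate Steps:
y = -205 (y = 3 - (-4)*(-52) = 3 - 1*208 = 3 - 208 = -205)
p(N) = -205 + 10*N**2 (p(N) = (N**2 + (9*N)*N) - 205 = (N**2 + 9*N**2) - 205 = 10*N**2 - 205 = -205 + 10*N**2)
1/((-20603 + 47646) + p(-31)) = 1/((-20603 + 47646) + (-205 + 10*(-31)**2)) = 1/(27043 + (-205 + 10*961)) = 1/(27043 + (-205 + 9610)) = 1/(27043 + 9405) = 1/36448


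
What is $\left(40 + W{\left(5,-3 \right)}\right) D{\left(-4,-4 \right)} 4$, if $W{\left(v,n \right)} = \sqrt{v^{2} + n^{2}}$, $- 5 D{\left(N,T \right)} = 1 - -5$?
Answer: $-192 - \frac{24 \sqrt{34}}{5} \approx -219.99$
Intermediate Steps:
$D{\left(N,T \right)} = - \frac{6}{5}$ ($D{\left(N,T \right)} = - \frac{1 - -5}{5} = - \frac{1 + 5}{5} = \left(- \frac{1}{5}\right) 6 = - \frac{6}{5}$)
$W{\left(v,n \right)} = \sqrt{n^{2} + v^{2}}$
$\left(40 + W{\left(5,-3 \right)}\right) D{\left(-4,-4 \right)} 4 = \left(40 + \sqrt{\left(-3\right)^{2} + 5^{2}}\right) \left(- \frac{6}{5}\right) 4 = \left(40 + \sqrt{9 + 25}\right) \left(- \frac{6}{5}\right) 4 = \left(40 + \sqrt{34}\right) \left(- \frac{6}{5}\right) 4 = \left(-48 - \frac{6 \sqrt{34}}{5}\right) 4 = -192 - \frac{24 \sqrt{34}}{5}$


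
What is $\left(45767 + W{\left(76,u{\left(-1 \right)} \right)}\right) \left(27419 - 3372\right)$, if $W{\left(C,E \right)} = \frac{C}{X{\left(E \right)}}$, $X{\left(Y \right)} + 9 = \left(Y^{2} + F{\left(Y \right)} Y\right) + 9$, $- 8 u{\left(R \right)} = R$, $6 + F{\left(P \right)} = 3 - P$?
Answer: $\frac{3287056571}{3} \approx 1.0957 \cdot 10^{9}$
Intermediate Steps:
$F{\left(P \right)} = -3 - P$ ($F{\left(P \right)} = -6 - \left(-3 + P\right) = -3 - P$)
$u{\left(R \right)} = - \frac{R}{8}$
$X{\left(Y \right)} = Y^{2} + Y \left(-3 - Y\right)$ ($X{\left(Y \right)} = -9 + \left(\left(Y^{2} + \left(-3 - Y\right) Y\right) + 9\right) = -9 + \left(\left(Y^{2} + Y \left(-3 - Y\right)\right) + 9\right) = -9 + \left(9 + Y^{2} + Y \left(-3 - Y\right)\right) = Y^{2} + Y \left(-3 - Y\right)$)
$W{\left(C,E \right)} = - \frac{C}{3 E}$ ($W{\left(C,E \right)} = \frac{C}{\left(-3\right) E} = C \left(- \frac{1}{3 E}\right) = - \frac{C}{3 E}$)
$\left(45767 + W{\left(76,u{\left(-1 \right)} \right)}\right) \left(27419 - 3372\right) = \left(45767 - \frac{76}{3 \left(\left(- \frac{1}{8}\right) \left(-1\right)\right)}\right) \left(27419 - 3372\right) = \left(45767 - \frac{76 \frac{1}{\frac{1}{8}}}{3}\right) 24047 = \left(45767 - \frac{76}{3} \cdot 8\right) 24047 = \left(45767 - \frac{608}{3}\right) 24047 = \frac{136693}{3} \cdot 24047 = \frac{3287056571}{3}$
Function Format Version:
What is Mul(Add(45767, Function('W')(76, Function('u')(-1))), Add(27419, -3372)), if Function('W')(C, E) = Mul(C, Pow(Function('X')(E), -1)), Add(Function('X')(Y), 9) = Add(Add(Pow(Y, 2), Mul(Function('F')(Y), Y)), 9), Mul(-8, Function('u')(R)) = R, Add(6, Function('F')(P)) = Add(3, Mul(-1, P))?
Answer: Rational(3287056571, 3) ≈ 1.0957e+9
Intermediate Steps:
Function('F')(P) = Add(-3, Mul(-1, P)) (Function('F')(P) = Add(-6, Add(3, Mul(-1, P))) = Add(-3, Mul(-1, P)))
Function('u')(R) = Mul(Rational(-1, 8), R)
Function('X')(Y) = Add(Pow(Y, 2), Mul(Y, Add(-3, Mul(-1, Y)))) (Function('X')(Y) = Add(-9, Add(Add(Pow(Y, 2), Mul(Add(-3, Mul(-1, Y)), Y)), 9)) = Add(-9, Add(Add(Pow(Y, 2), Mul(Y, Add(-3, Mul(-1, Y)))), 9)) = Add(-9, Add(9, Pow(Y, 2), Mul(Y, Add(-3, Mul(-1, Y))))) = Add(Pow(Y, 2), Mul(Y, Add(-3, Mul(-1, Y)))))
Function('W')(C, E) = Mul(Rational(-1, 3), C, Pow(E, -1)) (Function('W')(C, E) = Mul(C, Pow(Mul(-3, E), -1)) = Mul(C, Mul(Rational(-1, 3), Pow(E, -1))) = Mul(Rational(-1, 3), C, Pow(E, -1)))
Mul(Add(45767, Function('W')(76, Function('u')(-1))), Add(27419, -3372)) = Mul(Add(45767, Mul(Rational(-1, 3), 76, Pow(Mul(Rational(-1, 8), -1), -1))), Add(27419, -3372)) = Mul(Add(45767, Mul(Rational(-1, 3), 76, Pow(Rational(1, 8), -1))), 24047) = Mul(Add(45767, Mul(Rational(-1, 3), 76, 8)), 24047) = Mul(Add(45767, Rational(-608, 3)), 24047) = Mul(Rational(136693, 3), 24047) = Rational(3287056571, 3)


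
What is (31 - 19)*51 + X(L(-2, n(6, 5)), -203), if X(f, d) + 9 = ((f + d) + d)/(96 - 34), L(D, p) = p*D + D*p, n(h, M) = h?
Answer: 18478/31 ≈ 596.06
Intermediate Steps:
L(D, p) = 2*D*p (L(D, p) = D*p + D*p = 2*D*p)
X(f, d) = -9 + d/31 + f/62 (X(f, d) = -9 + ((f + d) + d)/(96 - 34) = -9 + ((d + f) + d)/62 = -9 + (f + 2*d)*(1/62) = -9 + (d/31 + f/62) = -9 + d/31 + f/62)
(31 - 19)*51 + X(L(-2, n(6, 5)), -203) = (31 - 19)*51 + (-9 + (1/31)*(-203) + (2*(-2)*6)/62) = 12*51 + (-9 - 203/31 + (1/62)*(-24)) = 612 + (-9 - 203/31 - 12/31) = 612 - 494/31 = 18478/31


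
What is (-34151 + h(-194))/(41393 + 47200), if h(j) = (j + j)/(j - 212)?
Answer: -6932459/17984379 ≈ -0.38547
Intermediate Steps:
h(j) = 2*j/(-212 + j) (h(j) = (2*j)/(-212 + j) = 2*j/(-212 + j))
(-34151 + h(-194))/(41393 + 47200) = (-34151 + 2*(-194)/(-212 - 194))/(41393 + 47200) = (-34151 + 2*(-194)/(-406))/88593 = (-34151 + 2*(-194)*(-1/406))*(1/88593) = (-34151 + 194/203)*(1/88593) = -6932459/203*1/88593 = -6932459/17984379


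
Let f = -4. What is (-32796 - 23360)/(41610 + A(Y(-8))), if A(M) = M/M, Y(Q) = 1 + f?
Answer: -56156/41611 ≈ -1.3495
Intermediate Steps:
Y(Q) = -3 (Y(Q) = 1 - 4 = -3)
A(M) = 1
(-32796 - 23360)/(41610 + A(Y(-8))) = (-32796 - 23360)/(41610 + 1) = -56156/41611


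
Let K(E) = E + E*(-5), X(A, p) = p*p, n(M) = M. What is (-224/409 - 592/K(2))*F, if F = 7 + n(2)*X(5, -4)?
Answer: 1171638/409 ≈ 2864.6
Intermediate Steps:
X(A, p) = p**2
K(E) = -4*E (K(E) = E - 5*E = -4*E)
F = 39 (F = 7 + 2*(-4)**2 = 7 + 2*16 = 7 + 32 = 39)
(-224/409 - 592/K(2))*F = (-224/409 - 592/((-4*2)))*39 = (-224*1/409 - 592/(-8))*39 = (-224/409 - 592*(-1/8))*39 = (-224/409 + 74)*39 = (30042/409)*39 = 1171638/409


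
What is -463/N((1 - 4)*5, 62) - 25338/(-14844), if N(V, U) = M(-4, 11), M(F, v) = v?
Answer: -1099009/27214 ≈ -40.384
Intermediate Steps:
N(V, U) = 11
-463/N((1 - 4)*5, 62) - 25338/(-14844) = -463/11 - 25338/(-14844) = -463*1/11 - 25338*(-1/14844) = -463/11 + 4223/2474 = -1099009/27214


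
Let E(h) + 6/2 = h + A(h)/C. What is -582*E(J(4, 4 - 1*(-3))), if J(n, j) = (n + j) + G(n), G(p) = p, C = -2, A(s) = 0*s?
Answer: -6984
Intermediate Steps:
A(s) = 0
J(n, j) = j + 2*n (J(n, j) = (n + j) + n = (j + n) + n = j + 2*n)
E(h) = -3 + h (E(h) = -3 + (h + 0/(-2)) = -3 + (h + 0*(-1/2)) = -3 + (h + 0) = -3 + h)
-582*E(J(4, 4 - 1*(-3))) = -582*(-3 + ((4 - 1*(-3)) + 2*4)) = -582*(-3 + ((4 + 3) + 8)) = -582*(-3 + (7 + 8)) = -582*(-3 + 15) = -582*12 = -6984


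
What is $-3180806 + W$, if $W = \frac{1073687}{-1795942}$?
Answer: $- \frac{5712544162939}{1795942} \approx -3.1808 \cdot 10^{6}$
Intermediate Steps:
$W = - \frac{1073687}{1795942}$ ($W = 1073687 \left(- \frac{1}{1795942}\right) = - \frac{1073687}{1795942} \approx -0.59784$)
$-3180806 + W = -3180806 - \frac{1073687}{1795942} = - \frac{5712544162939}{1795942}$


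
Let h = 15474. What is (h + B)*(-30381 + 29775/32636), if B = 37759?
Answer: -52779696571053/32636 ≈ -1.6172e+9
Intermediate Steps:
(h + B)*(-30381 + 29775/32636) = (15474 + 37759)*(-30381 + 29775/32636) = 53233*(-30381 + 29775*(1/32636)) = 53233*(-30381 + 29775/32636) = 53233*(-991484541/32636) = -52779696571053/32636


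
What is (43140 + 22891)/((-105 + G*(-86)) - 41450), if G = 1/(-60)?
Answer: -1980930/1246607 ≈ -1.5891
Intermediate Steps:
G = -1/60 ≈ -0.016667
(43140 + 22891)/((-105 + G*(-86)) - 41450) = (43140 + 22891)/((-105 - 1/60*(-86)) - 41450) = 66031/((-105 + 43/30) - 41450) = 66031/(-3107/30 - 41450) = 66031/(-1246607/30) = 66031*(-30/1246607) = -1980930/1246607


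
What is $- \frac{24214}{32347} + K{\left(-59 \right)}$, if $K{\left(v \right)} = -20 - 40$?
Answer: $- \frac{1965034}{32347} \approx -60.749$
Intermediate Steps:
$K{\left(v \right)} = -60$ ($K{\left(v \right)} = -20 - 40 = -60$)
$- \frac{24214}{32347} + K{\left(-59 \right)} = - \frac{24214}{32347} - 60 = - \frac{1965034}{32347}$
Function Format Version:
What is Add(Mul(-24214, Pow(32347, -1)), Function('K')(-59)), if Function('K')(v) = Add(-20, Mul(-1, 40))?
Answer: Rational(-1965034, 32347) ≈ -60.749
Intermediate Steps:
Function('K')(v) = -60 (Function('K')(v) = Add(-20, -40) = -60)
Add(Mul(-24214, Pow(32347, -1)), Function('K')(-59)) = Add(Mul(-24214, Pow(32347, -1)), -60) = Add(Mul(-24214, Rational(1, 32347)), -60) = Add(Rational(-24214, 32347), -60) = Rational(-1965034, 32347)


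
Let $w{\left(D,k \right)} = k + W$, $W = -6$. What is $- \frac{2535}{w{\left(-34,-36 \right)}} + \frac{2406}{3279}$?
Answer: $\frac{934813}{15302} \approx 61.091$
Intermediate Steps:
$w{\left(D,k \right)} = -6 + k$ ($w{\left(D,k \right)} = k - 6 = -6 + k$)
$- \frac{2535}{w{\left(-34,-36 \right)}} + \frac{2406}{3279} = - \frac{2535}{-6 - 36} + \frac{2406}{3279} = - \frac{2535}{-42} + 2406 \cdot \frac{1}{3279} = \left(-2535\right) \left(- \frac{1}{42}\right) + \frac{802}{1093} = \frac{845}{14} + \frac{802}{1093} = \frac{934813}{15302}$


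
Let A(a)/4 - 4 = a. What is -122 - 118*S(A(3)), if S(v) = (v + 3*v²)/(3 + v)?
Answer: -284622/31 ≈ -9181.4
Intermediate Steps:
A(a) = 16 + 4*a
S(v) = (v + 3*v²)/(3 + v)
-122 - 118*S(A(3)) = -122 - 118*(16 + 4*3)*(1 + 3*(16 + 4*3))/(3 + (16 + 4*3)) = -122 - 118*(16 + 12)*(1 + 3*(16 + 12))/(3 + (16 + 12)) = -122 - 3304*(1 + 3*28)/(3 + 28) = -122 - 3304*(1 + 84)/31 = -122 - 3304*85/31 = -122 - 118*2380/31 = -122 - 280840/31 = -284622/31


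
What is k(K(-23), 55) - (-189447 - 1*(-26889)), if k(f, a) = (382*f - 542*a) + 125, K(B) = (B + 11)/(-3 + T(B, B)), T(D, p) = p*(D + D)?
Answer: 140176431/1055 ≈ 1.3287e+5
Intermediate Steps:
T(D, p) = 2*D*p (T(D, p) = p*(2*D) = 2*D*p)
K(B) = (11 + B)/(-3 + 2*B²) (K(B) = (B + 11)/(-3 + 2*B*B) = (11 + B)/(-3 + 2*B²))
k(f, a) = 125 - 542*a + 382*f (k(f, a) = (-542*a + 382*f) + 125 = 125 - 542*a + 382*f)
k(K(-23), 55) - (-189447 - 1*(-26889)) = (125 - 542*55 + 382*((11 - 23)/(-3 + 2*(-23)²))) - (-189447 - 1*(-26889)) = (125 - 29810 + 382*(-12/(-3 + 2*529))) - (-189447 + 26889) = (125 - 29810 + 382*(-12/(-3 + 1058))) - 1*(-162558) = (125 - 29810 + 382*(-12/1055)) + 162558 = (125 - 29810 - 4584/1055) + 162558 = -31322259/1055 + 162558 = 140176431/1055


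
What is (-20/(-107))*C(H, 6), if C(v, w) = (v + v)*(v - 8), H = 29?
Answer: 24360/107 ≈ 227.66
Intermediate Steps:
C(v, w) = 2*v*(-8 + v) (C(v, w) = (2*v)*(-8 + v) = 2*v*(-8 + v))
(-20/(-107))*C(H, 6) = (-20/(-107))*(2*29*(-8 + 29)) = (-20*(-1/107))*(2*29*21) = (20/107)*1218 = 24360/107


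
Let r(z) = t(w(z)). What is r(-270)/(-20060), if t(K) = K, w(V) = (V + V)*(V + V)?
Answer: -14580/1003 ≈ -14.536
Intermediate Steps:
w(V) = 4*V**2 (w(V) = (2*V)*(2*V) = 4*V**2)
r(z) = 4*z**2
r(-270)/(-20060) = (4*(-270)**2)/(-20060) = (4*72900)*(-1/20060) = 291600*(-1/20060) = -14580/1003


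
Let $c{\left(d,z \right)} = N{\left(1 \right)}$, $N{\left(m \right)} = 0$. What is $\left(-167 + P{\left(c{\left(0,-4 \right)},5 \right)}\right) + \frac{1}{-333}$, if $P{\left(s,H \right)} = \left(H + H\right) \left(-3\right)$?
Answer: $- \frac{65602}{333} \approx -197.0$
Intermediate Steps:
$c{\left(d,z \right)} = 0$
$P{\left(s,H \right)} = - 6 H$ ($P{\left(s,H \right)} = 2 H \left(-3\right) = - 6 H$)
$\left(-167 + P{\left(c{\left(0,-4 \right)},5 \right)}\right) + \frac{1}{-333} = \left(-167 - 30\right) + \frac{1}{-333} = \left(-167 - 30\right) - \frac{1}{333} = -197 - \frac{1}{333} = - \frac{65602}{333}$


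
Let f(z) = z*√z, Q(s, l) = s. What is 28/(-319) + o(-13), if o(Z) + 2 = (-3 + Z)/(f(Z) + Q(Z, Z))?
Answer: 2*(-4329*√13 + 1777*I)/(4147*(√13 - I)) ≈ -1.9999 - 0.31697*I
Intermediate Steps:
f(z) = z^(3/2)
o(Z) = -2 + (-3 + Z)/(Z + Z^(3/2)) (o(Z) = -2 + (-3 + Z)/(Z^(3/2) + Z) = -2 + (-3 + Z)/(Z + Z^(3/2)))
28/(-319) + o(-13) = 28/(-319) + (-3 - 1*(-13) - (-26)*I*√13)/(-13 + (-13)^(3/2)) = 28*(-1/319) + (-3 + 13 - (-26)*I*√13)/(-13 - 13*I*√13) = -28/319 + (-3 + 13 + 26*I*√13)/(-13 - 13*I*√13) = -28/319 + (10 + 26*I*√13)/(-13 - 13*I*√13)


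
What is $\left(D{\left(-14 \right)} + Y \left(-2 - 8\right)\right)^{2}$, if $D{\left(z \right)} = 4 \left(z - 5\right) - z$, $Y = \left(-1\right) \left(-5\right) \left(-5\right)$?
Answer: $35344$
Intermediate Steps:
$Y = -25$ ($Y = 5 \left(-5\right) = -25$)
$D{\left(z \right)} = -20 + 3 z$ ($D{\left(z \right)} = 4 \left(-5 + z\right) - z = \left(-20 + 4 z\right) - z = -20 + 3 z$)
$\left(D{\left(-14 \right)} + Y \left(-2 - 8\right)\right)^{2} = \left(\left(-20 + 3 \left(-14\right)\right) - 25 \left(-2 - 8\right)\right)^{2} = \left(\left(-20 - 42\right) - -250\right)^{2} = \left(-62 + 250\right)^{2} = 188^{2} = 35344$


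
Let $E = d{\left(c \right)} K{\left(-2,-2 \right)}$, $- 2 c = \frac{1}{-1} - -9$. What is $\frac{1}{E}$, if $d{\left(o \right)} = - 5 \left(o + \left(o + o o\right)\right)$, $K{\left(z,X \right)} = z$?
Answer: $\frac{1}{80} \approx 0.0125$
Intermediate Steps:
$c = -4$ ($c = - \frac{\frac{1}{-1} - -9}{2} = - \frac{-1 + 9}{2} = \left(- \frac{1}{2}\right) 8 = -4$)
$d{\left(o \right)} = - 10 o - 5 o^{2}$ ($d{\left(o \right)} = - 5 \left(o + \left(o + o^{2}\right)\right) = - 5 \left(o^{2} + 2 o\right) = - 10 o - 5 o^{2}$)
$E = 80$ ($E = \left(-5\right) \left(-4\right) \left(2 - 4\right) \left(-2\right) = \left(-5\right) \left(-4\right) \left(-2\right) \left(-2\right) = \left(-40\right) \left(-2\right) = 80$)
$\frac{1}{E} = \frac{1}{80}$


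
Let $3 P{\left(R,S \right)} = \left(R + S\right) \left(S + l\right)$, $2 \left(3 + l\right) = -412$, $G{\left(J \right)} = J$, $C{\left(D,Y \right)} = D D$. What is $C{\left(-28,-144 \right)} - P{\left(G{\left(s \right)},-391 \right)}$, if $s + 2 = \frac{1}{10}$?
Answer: $-77796$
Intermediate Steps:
$s = - \frac{19}{10}$ ($s = -2 + \frac{1}{10} = - \frac{19}{10} \approx -1.9$)
$C{\left(D,Y \right)} = D^{2}$
$l = -209$ ($l = -3 + \frac{1}{2} \left(-412\right) = -3 - 206 = -209$)
$P{\left(R,S \right)} = \frac{\left(-209 + S\right) \left(R + S\right)}{3}$ ($P{\left(R,S \right)} = \frac{\left(R + S\right) \left(S - 209\right)}{3} = \frac{\left(R + S\right) \left(-209 + S\right)}{3} = \frac{\left(-209 + S\right) \left(R + S\right)}{3}$)
$C{\left(-28,-144 \right)} - P{\left(G{\left(s \right)},-391 \right)} = \left(-28\right)^{2} - \left(\left(- \frac{209}{3}\right) \left(- \frac{19}{10}\right) - - \frac{81719}{3} + \frac{\left(-391\right)^{2}}{3} + \frac{1}{3} \left(- \frac{19}{10}\right) \left(-391\right)\right) = 784 - \left(\frac{3971}{30} + \frac{81719}{3} + \frac{1}{3} \cdot 152881 + \frac{7429}{30}\right) = 784 - \left(\frac{3971}{30} + \frac{81719}{3} + \frac{152881}{3} + \frac{7429}{30}\right) = 784 - 78580 = -77796$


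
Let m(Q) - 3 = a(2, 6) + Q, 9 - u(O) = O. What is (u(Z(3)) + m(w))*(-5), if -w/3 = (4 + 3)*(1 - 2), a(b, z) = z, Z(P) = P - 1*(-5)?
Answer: -155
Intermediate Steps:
Z(P) = 5 + P (Z(P) = P + 5 = 5 + P)
u(O) = 9 - O
w = 21 (w = -3*(4 + 3)*(1 - 2) = -21*(-1) = -3*(-7) = 21)
m(Q) = 9 + Q (m(Q) = 3 + (6 + Q) = 9 + Q)
(u(Z(3)) + m(w))*(-5) = ((9 - (5 + 3)) + (9 + 21))*(-5) = ((9 - 1*8) + 30)*(-5) = ((9 - 8) + 30)*(-5) = (1 + 30)*(-5) = 31*(-5) = -155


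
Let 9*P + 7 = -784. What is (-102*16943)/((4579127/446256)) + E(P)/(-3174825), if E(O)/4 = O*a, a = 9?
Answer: -2448467478052409372/14537926877775 ≈ -1.6842e+5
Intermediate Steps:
P = -791/9 (P = -7/9 + (⅑)*(-784) = -7/9 - 784/9 = -791/9 ≈ -87.889)
E(O) = 36*O (E(O) = 4*(O*9) = 4*(9*O) = 36*O)
(-102*16943)/((4579127/446256)) + E(P)/(-3174825) = (-102*16943)/((4579127/446256)) + (36*(-791/9))/(-3174825) = -1728186/(4579127*(1/446256)) - 3164*(-1/3174825) = -1728186/4579127/446256 + 3164/3174825 = -1728186*446256/4579127 + 3164/3174825 = -771213371616/4579127 + 3164/3174825 = -2448467478052409372/14537926877775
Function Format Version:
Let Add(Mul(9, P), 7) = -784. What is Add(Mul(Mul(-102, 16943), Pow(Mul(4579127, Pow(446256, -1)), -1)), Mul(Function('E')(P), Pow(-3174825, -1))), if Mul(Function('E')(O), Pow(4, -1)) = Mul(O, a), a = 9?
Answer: Rational(-2448467478052409372, 14537926877775) ≈ -1.6842e+5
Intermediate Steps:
P = Rational(-791, 9) (P = Add(Rational(-7, 9), Mul(Rational(1, 9), -784)) = Add(Rational(-7, 9), Rational(-784, 9)) = Rational(-791, 9) ≈ -87.889)
Function('E')(O) = Mul(36, O) (Function('E')(O) = Mul(4, Mul(O, 9)) = Mul(4, Mul(9, O)) = Mul(36, O))
Add(Mul(Mul(-102, 16943), Pow(Mul(4579127, Pow(446256, -1)), -1)), Mul(Function('E')(P), Pow(-3174825, -1))) = Add(Mul(Mul(-102, 16943), Pow(Mul(4579127, Pow(446256, -1)), -1)), Mul(Mul(36, Rational(-791, 9)), Pow(-3174825, -1))) = Add(Mul(-1728186, Pow(Mul(4579127, Rational(1, 446256)), -1)), Mul(-3164, Rational(-1, 3174825))) = Add(Mul(-1728186, Pow(Rational(4579127, 446256), -1)), Rational(3164, 3174825)) = Add(Mul(-1728186, Rational(446256, 4579127)), Rational(3164, 3174825)) = Add(Rational(-771213371616, 4579127), Rational(3164, 3174825)) = Rational(-2448467478052409372, 14537926877775)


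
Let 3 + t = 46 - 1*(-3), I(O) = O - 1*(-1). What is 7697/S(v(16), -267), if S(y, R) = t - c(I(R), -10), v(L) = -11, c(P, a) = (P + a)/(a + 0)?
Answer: 38485/92 ≈ 418.32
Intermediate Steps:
I(O) = 1 + O (I(O) = O + 1 = 1 + O)
c(P, a) = (P + a)/a
t = 46 (t = -3 + (46 - 1*(-3)) = -3 + (46 + 3) = -3 + 49 = 46)
S(y, R) = 451/10 + R/10 (S(y, R) = 46 - ((1 + R) - 10)/(-10) = 46 - (-1)*(-9 + R)/10 = 46 - (9/10 - R/10) = 46 + (-9/10 + R/10) = 451/10 + R/10)
7697/S(v(16), -267) = 7697/(451/10 + (⅒)*(-267)) = 7697/(451/10 - 267/10) = 7697/(92/5) = 7697*(5/92) = 38485/92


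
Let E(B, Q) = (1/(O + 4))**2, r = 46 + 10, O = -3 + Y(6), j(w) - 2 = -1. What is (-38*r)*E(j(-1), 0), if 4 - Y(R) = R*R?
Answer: -2128/961 ≈ -2.2144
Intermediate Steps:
Y(R) = 4 - R**2 (Y(R) = 4 - R*R = 4 - R**2)
j(w) = 1 (j(w) = 2 - 1 = 1)
O = -35 (O = -3 + (4 - 1*6**2) = -3 + (4 - 1*36) = -3 + (4 - 36) = -3 - 32 = -35)
r = 56
E(B, Q) = 1/961 (E(B, Q) = (1/(-35 + 4))**2 = (1/(-31))**2 = (-1/31)**2 = 1/961)
(-38*r)*E(j(-1), 0) = -38*56*(1/961) = -2128*1/961 = -2128/961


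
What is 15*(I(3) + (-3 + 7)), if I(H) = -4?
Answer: 0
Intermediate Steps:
15*(I(3) + (-3 + 7)) = 15*(-4 + (-3 + 7)) = 15*(-4 + 4) = 15*0 = 0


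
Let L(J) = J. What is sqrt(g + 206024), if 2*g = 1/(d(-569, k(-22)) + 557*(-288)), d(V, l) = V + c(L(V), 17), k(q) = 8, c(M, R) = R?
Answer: sqrt(1334556360898023)/80484 ≈ 453.90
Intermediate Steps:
d(V, l) = 17 + V (d(V, l) = V + 17 = 17 + V)
g = -1/321936 (g = 1/(2*((17 - 569) + 557*(-288))) = 1/(2*(-552 - 160416)) = (1/2)/(-160968) = (1/2)*(-1/160968) = -1/321936 ≈ -3.1062e-6)
sqrt(g + 206024) = sqrt(-1/321936 + 206024) = sqrt(66326542463/321936) = sqrt(1334556360898023)/80484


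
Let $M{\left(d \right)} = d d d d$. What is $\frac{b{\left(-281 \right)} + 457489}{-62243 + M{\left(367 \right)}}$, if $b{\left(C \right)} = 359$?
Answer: $\frac{228924}{9070532239} \approx 2.5238 \cdot 10^{-5}$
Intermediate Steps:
$M{\left(d \right)} = d^{4}$ ($M{\left(d \right)} = d^{2} d d = d^{3} d = d^{4}$)
$\frac{b{\left(-281 \right)} + 457489}{-62243 + M{\left(367 \right)}} = \frac{359 + 457489}{-62243 + 367^{4}} = \frac{457848}{-62243 + 18141126721} = \frac{457848}{18141064478} = 457848 \cdot \frac{1}{18141064478} = \frac{228924}{9070532239}$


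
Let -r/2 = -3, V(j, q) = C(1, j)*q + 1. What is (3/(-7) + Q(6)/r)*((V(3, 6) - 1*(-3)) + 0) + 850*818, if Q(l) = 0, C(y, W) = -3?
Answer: 695306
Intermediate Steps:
V(j, q) = 1 - 3*q (V(j, q) = -3*q + 1 = 1 - 3*q)
r = 6 (r = -2*(-3) = 6)
(3/(-7) + Q(6)/r)*((V(3, 6) - 1*(-3)) + 0) + 850*818 = (3/(-7) + 0/6)*(((1 - 3*6) - 1*(-3)) + 0) + 850*818 = (3*(-1/7) + 0*(1/6))*(((1 - 18) + 3) + 0) + 695300 = (-3/7 + 0)*((-17 + 3) + 0) + 695300 = -3*(-14 + 0)/7 + 695300 = -3/7*(-14) + 695300 = 6 + 695300 = 695306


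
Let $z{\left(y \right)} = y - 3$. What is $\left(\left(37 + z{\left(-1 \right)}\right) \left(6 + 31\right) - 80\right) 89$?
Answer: $101549$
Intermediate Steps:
$z{\left(y \right)} = -3 + y$
$\left(\left(37 + z{\left(-1 \right)}\right) \left(6 + 31\right) - 80\right) 89 = \left(\left(37 - 4\right) \left(6 + 31\right) - 80\right) 89 = \left(\left(37 - 4\right) 37 - 80\right) 89 = \left(33 \cdot 37 - 80\right) 89 = \left(1221 - 80\right) 89 = 1141 \cdot 89 = 101549$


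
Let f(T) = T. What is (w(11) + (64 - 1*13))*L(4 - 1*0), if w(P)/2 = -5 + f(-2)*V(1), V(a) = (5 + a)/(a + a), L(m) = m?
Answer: 116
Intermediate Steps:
V(a) = (5 + a)/(2*a) (V(a) = (5 + a)/((2*a)) = (5 + a)*(1/(2*a)) = (5 + a)/(2*a))
w(P) = -22 (w(P) = 2*(-5 - (5 + 1)/1) = 2*(-5 - 6) = 2*(-11) = -22)
(w(11) + (64 - 1*13))*L(4 - 1*0) = (-22 + (64 - 1*13))*(4 - 1*0) = (-22 + (64 - 13))*(4 + 0) = (-22 + 51)*4 = 29*4 = 116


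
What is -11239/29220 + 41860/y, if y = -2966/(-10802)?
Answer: 6606212161763/43333260 ≈ 1.5245e+5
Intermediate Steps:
y = 1483/5401 (y = -2966*(-1/10802) = 1483/5401 ≈ 0.27458)
-11239/29220 + 41860/y = -11239/29220 + 41860/(1483/5401) = -11239*1/29220 + 41860*(5401/1483) = -11239/29220 + 226085860/1483 = 6606212161763/43333260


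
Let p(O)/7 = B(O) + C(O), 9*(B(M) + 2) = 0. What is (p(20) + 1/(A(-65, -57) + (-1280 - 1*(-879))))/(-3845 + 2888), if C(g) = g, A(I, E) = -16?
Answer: -52541/399069 ≈ -0.13166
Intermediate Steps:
B(M) = -2 (B(M) = -2 + (⅑)*0 = -2 + 0 = -2)
p(O) = -14 + 7*O (p(O) = 7*(-2 + O) = -14 + 7*O)
(p(20) + 1/(A(-65, -57) + (-1280 - 1*(-879))))/(-3845 + 2888) = ((-14 + 7*20) + 1/(-16 + (-1280 - 1*(-879))))/(-3845 + 2888) = ((-14 + 140) + 1/(-16 + (-1280 + 879)))/(-957) = (126 + 1/(-16 - 401))*(-1/957) = (126 + 1/(-417))*(-1/957) = (126 - 1/417)*(-1/957) = (52541/417)*(-1/957) = -52541/399069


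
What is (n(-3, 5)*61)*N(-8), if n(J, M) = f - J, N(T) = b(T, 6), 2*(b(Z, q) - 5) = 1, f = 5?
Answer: 2684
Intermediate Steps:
b(Z, q) = 11/2 (b(Z, q) = 5 + (½)*1 = 5 + ½ = 11/2)
N(T) = 11/2
n(J, M) = 5 - J
(n(-3, 5)*61)*N(-8) = ((5 - 1*(-3))*61)*(11/2) = ((5 + 3)*61)*(11/2) = (8*61)*(11/2) = 488*(11/2) = 2684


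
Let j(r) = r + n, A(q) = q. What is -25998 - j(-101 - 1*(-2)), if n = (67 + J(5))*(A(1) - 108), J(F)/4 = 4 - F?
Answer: -19158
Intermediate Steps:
J(F) = 16 - 4*F (J(F) = 4*(4 - F) = 16 - 4*F)
n = -6741 (n = (67 + (16 - 4*5))*(1 - 108) = (67 + (16 - 20))*(-107) = (67 - 4)*(-107) = 63*(-107) = -6741)
j(r) = -6741 + r (j(r) = r - 6741 = -6741 + r)
-25998 - j(-101 - 1*(-2)) = -25998 - (-6741 + (-101 - 1*(-2))) = -25998 - (-6741 + (-101 + 2)) = -25998 - (-6741 - 99) = -25998 - 1*(-6840) = -25998 + 6840 = -19158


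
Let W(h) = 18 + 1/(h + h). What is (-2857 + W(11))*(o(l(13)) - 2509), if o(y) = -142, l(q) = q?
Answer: 15052137/2 ≈ 7.5261e+6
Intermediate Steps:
W(h) = 18 + 1/(2*h)
(-2857 + W(11))*(o(l(13)) - 2509) = (-2857 + (18 + (½)/11))*(-142 - 2509) = (-2857 + (18 + (½)*(1/11)))*(-2651) = (-2857 + (18 + 1/22))*(-2651) = (-2857 + 397/22)*(-2651) = -62457/22*(-2651) = 15052137/2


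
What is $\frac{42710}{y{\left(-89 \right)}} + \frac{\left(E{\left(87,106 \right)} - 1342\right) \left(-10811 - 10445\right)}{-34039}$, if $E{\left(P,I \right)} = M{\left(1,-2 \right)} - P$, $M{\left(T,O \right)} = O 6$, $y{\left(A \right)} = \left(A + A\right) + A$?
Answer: $- \frac{9631987922}{9088413} \approx -1059.8$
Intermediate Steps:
$y{\left(A \right)} = 3 A$ ($y{\left(A \right)} = 2 A + A = 3 A$)
$M{\left(T,O \right)} = 6 O$
$E{\left(P,I \right)} = -12 - P$ ($E{\left(P,I \right)} = 6 \left(-2\right) - P = -12 - P$)
$\frac{42710}{y{\left(-89 \right)}} + \frac{\left(E{\left(87,106 \right)} - 1342\right) \left(-10811 - 10445\right)}{-34039} = \frac{42710}{3 \left(-89\right)} + \frac{\left(\left(-12 - 87\right) - 1342\right) \left(-10811 - 10445\right)}{-34039} = \frac{42710}{-267} + \left(\left(-12 - 87\right) - 1342\right) \left(-21256\right) \left(- \frac{1}{34039}\right) = 42710 \left(- \frac{1}{267}\right) + \left(-99 - 1342\right) \left(-21256\right) \left(- \frac{1}{34039}\right) = - \frac{42710}{267} + \left(-1441\right) \left(-21256\right) \left(- \frac{1}{34039}\right) = - \frac{42710}{267} + 30629896 \left(- \frac{1}{34039}\right) = - \frac{42710}{267} - \frac{30629896}{34039} = - \frac{9631987922}{9088413}$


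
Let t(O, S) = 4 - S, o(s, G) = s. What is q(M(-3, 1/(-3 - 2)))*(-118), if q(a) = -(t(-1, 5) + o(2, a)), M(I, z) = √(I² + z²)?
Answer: 118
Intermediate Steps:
q(a) = -1 (q(a) = -((4 - 1*5) + 2) = -((4 - 5) + 2) = -(-1 + 2) = -1*1 = -1)
q(M(-3, 1/(-3 - 2)))*(-118) = -1*(-118) = 118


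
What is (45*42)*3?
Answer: 5670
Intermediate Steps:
(45*42)*3 = 1890*3 = 5670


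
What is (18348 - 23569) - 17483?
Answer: -22704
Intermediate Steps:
(18348 - 23569) - 17483 = -5221 - 17483 = -22704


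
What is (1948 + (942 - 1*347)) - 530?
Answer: 2013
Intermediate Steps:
(1948 + (942 - 1*347)) - 530 = (1948 + (942 - 347)) - 530 = (1948 + 595) - 530 = 2543 - 530 = 2013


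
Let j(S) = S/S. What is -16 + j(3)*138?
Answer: 122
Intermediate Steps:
j(S) = 1
-16 + j(3)*138 = -16 + 1*138 = -16 + 138 = 122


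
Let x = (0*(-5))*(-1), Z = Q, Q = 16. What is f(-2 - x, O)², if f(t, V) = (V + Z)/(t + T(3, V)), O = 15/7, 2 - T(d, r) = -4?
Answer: 16129/784 ≈ 20.573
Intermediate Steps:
T(d, r) = 6 (T(d, r) = 2 - 1*(-4) = 2 + 4 = 6)
Z = 16
O = 15/7 (O = 15*(⅐) = 15/7 ≈ 2.1429)
x = 0 (x = 0*(-1) = 0)
f(t, V) = (16 + V)/(6 + t) (f(t, V) = (V + 16)/(t + 6) = (16 + V)/(6 + t))
f(-2 - x, O)² = ((16 + 15/7)/(6 + (-2 - 1*0)))² = ((127/7)/(6 + (-2 + 0)))² = ((127/7)/(6 - 2))² = ((127/7)/4)² = ((¼)*(127/7))² = (127/28)² = 16129/784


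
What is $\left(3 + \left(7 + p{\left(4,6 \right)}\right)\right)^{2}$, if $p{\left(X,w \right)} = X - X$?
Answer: $100$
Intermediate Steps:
$p{\left(X,w \right)} = 0$
$\left(3 + \left(7 + p{\left(4,6 \right)}\right)\right)^{2} = \left(3 + \left(7 + 0\right)\right)^{2} = \left(3 + 7\right)^{2} = 10^{2} = 100$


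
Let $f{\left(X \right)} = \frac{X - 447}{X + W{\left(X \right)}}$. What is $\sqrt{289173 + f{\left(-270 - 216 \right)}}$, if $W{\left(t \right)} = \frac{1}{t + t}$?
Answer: $\frac{\sqrt{64530871565970945}}{472393} \approx 537.75$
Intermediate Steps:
$W{\left(t \right)} = \frac{1}{2 t}$
$f{\left(X \right)} = \frac{-447 + X}{X + \frac{1}{2 X}}$ ($f{\left(X \right)} = \frac{X - 447}{X + \frac{1}{2 X}} = \frac{-447 + X}{X + \frac{1}{2 X}}$)
$\sqrt{289173 + f{\left(-270 - 216 \right)}} = \sqrt{289173 + \frac{2 \left(-270 - 216\right) \left(-447 - 486\right)}{1 + 2 \left(-270 - 216\right)^{2}}} = \sqrt{289173 + 2 \left(-486\right) \frac{1}{1 + 2 \left(-486\right)^{2}} \left(-447 - 486\right)} = \sqrt{289173 + 2 \left(-486\right) \frac{1}{1 + 2 \cdot 236196} \left(-933\right)} = \sqrt{289173 + 2 \left(-486\right) \frac{1}{1 + 472392} \left(-933\right)} = \sqrt{289173 + 2 \left(-486\right) \frac{1}{472393} \left(-933\right)} = \sqrt{289173 + \frac{906876}{472393}} = \sqrt{\frac{136604207865}{472393}} = \frac{\sqrt{64530871565970945}}{472393}$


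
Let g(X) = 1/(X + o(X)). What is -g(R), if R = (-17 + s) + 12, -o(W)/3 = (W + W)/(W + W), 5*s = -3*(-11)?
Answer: 5/7 ≈ 0.71429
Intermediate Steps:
s = 33/5 (s = (-3*(-11))/5 = (⅕)*33 = 33/5 ≈ 6.6000)
o(W) = -3 (o(W) = -3*(W + W)/(W + W) = -3*2*W/(2*W) = -3*2*W*1/(2*W) = -3*1 = -3)
R = 8/5 (R = (-17 + 33/5) + 12 = -52/5 + 12 = 8/5 ≈ 1.6000)
g(X) = 1/(-3 + X) (g(X) = 1/(X - 3) = 1/(-3 + X))
-g(R) = -1/(-3 + 8/5) = -1/(-7/5) = -1*(-5/7) = 5/7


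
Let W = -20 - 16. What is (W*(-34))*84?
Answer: 102816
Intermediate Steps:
W = -36
(W*(-34))*84 = -36*(-34)*84 = 1224*84 = 102816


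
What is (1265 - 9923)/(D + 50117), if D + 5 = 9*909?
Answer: -962/6477 ≈ -0.14853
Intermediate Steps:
D = 8176 (D = -5 + 9*909 = -5 + 8181 = 8176)
(1265 - 9923)/(D + 50117) = (1265 - 9923)/(8176 + 50117) = -8658/58293 = -8658*1/58293 = -962/6477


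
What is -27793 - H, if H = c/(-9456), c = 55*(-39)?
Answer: -87604251/3152 ≈ -27793.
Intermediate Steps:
c = -2145
H = 715/3152 (H = -2145/(-9456) = -2145*(-1/9456) = 715/3152 ≈ 0.22684)
-27793 - H = -27793 - 1*715/3152 = -27793 - 715/3152 = -87604251/3152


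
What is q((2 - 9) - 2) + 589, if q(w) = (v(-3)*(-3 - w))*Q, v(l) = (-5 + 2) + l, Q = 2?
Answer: 517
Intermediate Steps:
v(l) = -3 + l
q(w) = 36 + 12*w (q(w) = ((-3 - 3)*(-3 - w))*2 = -6*(-3 - w)*2 = (18 + 6*w)*2 = 36 + 12*w)
q((2 - 9) - 2) + 589 = (36 + 12*((2 - 9) - 2)) + 589 = (36 + 12*(-7 - 2)) + 589 = (36 + 12*(-9)) + 589 = (36 - 108) + 589 = -72 + 589 = 517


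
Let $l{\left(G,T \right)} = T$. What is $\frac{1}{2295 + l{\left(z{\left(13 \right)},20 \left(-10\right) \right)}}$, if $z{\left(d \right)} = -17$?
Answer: $\frac{1}{2095} \approx 0.00047733$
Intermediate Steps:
$\frac{1}{2295 + l{\left(z{\left(13 \right)},20 \left(-10\right) \right)}} = \frac{1}{2295 + 20 \left(-10\right)} = \frac{1}{2295 - 200} = \frac{1}{2095}$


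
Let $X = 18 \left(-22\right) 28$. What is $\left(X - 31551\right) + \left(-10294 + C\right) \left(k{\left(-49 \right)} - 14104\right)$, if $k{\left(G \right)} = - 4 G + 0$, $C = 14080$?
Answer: $-52698327$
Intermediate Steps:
$k{\left(G \right)} = - 4 G$
$X = -11088$ ($X = \left(-396\right) 28 = -11088$)
$\left(X - 31551\right) + \left(-10294 + C\right) \left(k{\left(-49 \right)} - 14104\right) = \left(-11088 - 31551\right) + \left(-10294 + 14080\right) \left(\left(-4\right) \left(-49\right) - 14104\right) = -42639 + 3786 \left(196 - 14104\right) = -42639 + 3786 \left(-13908\right) = -42639 - 52655688 = -52698327$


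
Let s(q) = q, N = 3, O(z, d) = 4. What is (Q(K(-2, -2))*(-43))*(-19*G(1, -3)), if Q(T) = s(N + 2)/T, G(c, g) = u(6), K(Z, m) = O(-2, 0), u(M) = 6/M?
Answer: 4085/4 ≈ 1021.3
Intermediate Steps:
K(Z, m) = 4
G(c, g) = 1 (G(c, g) = 6/6 = 6*(⅙) = 1)
Q(T) = 5/T (Q(T) = (3 + 2)/T = 5/T)
(Q(K(-2, -2))*(-43))*(-19*G(1, -3)) = ((5/4)*(-43))*(-19*1) = ((5*(¼))*(-43))*(-19) = ((5/4)*(-43))*(-19) = -215/4*(-19) = 4085/4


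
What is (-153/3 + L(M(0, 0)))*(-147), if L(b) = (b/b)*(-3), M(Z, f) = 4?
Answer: 7938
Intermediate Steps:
L(b) = -3 (L(b) = 1*(-3) = -3)
(-153/3 + L(M(0, 0)))*(-147) = (-153/3 - 3)*(-147) = (-153*⅓ - 3)*(-147) = (-51 - 3)*(-147) = -54*(-147) = 7938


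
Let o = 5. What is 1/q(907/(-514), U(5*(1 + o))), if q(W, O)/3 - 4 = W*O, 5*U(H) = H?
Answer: -257/5079 ≈ -0.050601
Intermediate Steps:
U(H) = H/5
q(W, O) = 12 + 3*O*W (q(W, O) = 12 + 3*(W*O) = 12 + 3*(O*W) = 12 + 3*O*W)
1/q(907/(-514), U(5*(1 + o))) = 1/(12 + 3*((5*(1 + 5))/5)*(907/(-514))) = 1/(12 + 3*((5*6)/5)*(907*(-1/514))) = 1/(12 + 3*((1/5)*30)*(-907/514)) = 1/(12 + 3*6*(-907/514)) = 1/(12 - 8163/257) = 1/(-5079/257) = -257/5079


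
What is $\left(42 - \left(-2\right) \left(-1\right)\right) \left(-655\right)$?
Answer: $-26200$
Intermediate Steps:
$\left(42 - \left(-2\right) \left(-1\right)\right) \left(-655\right) = \left(42 - 2\right) \left(-655\right) = 40 \left(-655\right) = -26200$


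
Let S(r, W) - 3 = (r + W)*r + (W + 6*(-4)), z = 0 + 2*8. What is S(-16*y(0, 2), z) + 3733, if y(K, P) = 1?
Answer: 3728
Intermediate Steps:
z = 16 (z = 0 + 16 = 16)
S(r, W) = -21 + W + r*(W + r) (S(r, W) = 3 + ((r + W)*r + (W + 6*(-4))) = 3 + ((W + r)*r + (W - 24)) = 3 + (r*(W + r) + (-24 + W)) = 3 + (-24 + W + r*(W + r)) = -21 + W + r*(W + r))
S(-16*y(0, 2), z) + 3733 = (-21 + 16 + (-16*1)**2 + 16*(-16*1)) + 3733 = (-21 + 16 + (-16)**2 + 16*(-16)) + 3733 = (-21 + 16 + 256 - 256) + 3733 = -5 + 3733 = 3728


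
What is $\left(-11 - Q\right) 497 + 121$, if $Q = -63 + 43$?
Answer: $4594$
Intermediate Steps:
$Q = -20$
$\left(-11 - Q\right) 497 + 121 = \left(-11 - -20\right) 497 + 121 = \left(-11 + 20\right) 497 + 121 = 9 \cdot 497 + 121 = 4473 + 121 = 4594$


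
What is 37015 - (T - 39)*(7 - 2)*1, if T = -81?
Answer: 37615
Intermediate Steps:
37015 - (T - 39)*(7 - 2)*1 = 37015 - (-81 - 39)*(7 - 2)*1 = 37015 - (-120)*5*1 = 37015 - (-120)*5 = 37015 - 1*(-600) = 37015 + 600 = 37615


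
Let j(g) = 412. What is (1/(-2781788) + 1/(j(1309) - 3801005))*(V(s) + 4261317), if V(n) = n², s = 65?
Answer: -14038711307751/5286222000142 ≈ -2.6557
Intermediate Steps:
(1/(-2781788) + 1/(j(1309) - 3801005))*(V(s) + 4261317) = (1/(-2781788) + 1/(412 - 3801005))*(65² + 4261317) = (-1/2781788 + 1/(-3800593))*(4225 + 4261317) = (-1/2781788 - 1/3800593)*4265542 = -6582381/10572444000284*4265542 = -14038711307751/5286222000142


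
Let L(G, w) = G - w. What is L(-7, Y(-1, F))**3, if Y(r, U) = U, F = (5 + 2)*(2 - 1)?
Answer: -2744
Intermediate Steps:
F = 7 (F = 7*1 = 7)
L(-7, Y(-1, F))**3 = (-7 - 1*7)**3 = (-7 - 7)**3 = (-14)**3 = -2744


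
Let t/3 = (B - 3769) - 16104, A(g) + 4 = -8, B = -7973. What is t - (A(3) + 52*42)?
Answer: -85710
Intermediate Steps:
A(g) = -12 (A(g) = -4 - 8 = -12)
t = -83538 (t = 3*((-7973 - 3769) - 16104) = 3*(-11742 - 16104) = 3*(-27846) = -83538)
t - (A(3) + 52*42) = -83538 - (-12 + 52*42) = -83538 - (-12 + 2184) = -83538 - 1*2172 = -83538 - 2172 = -85710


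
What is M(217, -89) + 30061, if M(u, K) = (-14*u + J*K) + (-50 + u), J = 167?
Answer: 12327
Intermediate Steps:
M(u, K) = -50 - 13*u + 167*K (M(u, K) = (-14*u + 167*K) + (-50 + u) = -50 - 13*u + 167*K)
M(217, -89) + 30061 = (-50 - 13*217 + 167*(-89)) + 30061 = (-50 - 2821 - 14863) + 30061 = -17734 + 30061 = 12327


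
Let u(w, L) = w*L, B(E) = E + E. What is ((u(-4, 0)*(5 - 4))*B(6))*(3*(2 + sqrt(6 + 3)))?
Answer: 0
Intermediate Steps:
B(E) = 2*E
u(w, L) = L*w
((u(-4, 0)*(5 - 4))*B(6))*(3*(2 + sqrt(6 + 3))) = (((0*(-4))*(5 - 4))*(2*6))*(3*(2 + sqrt(6 + 3))) = ((0*1)*12)*(3*(2 + sqrt(9))) = (0*12)*(3*(2 + 3)) = 0*(3*5) = 0*15 = 0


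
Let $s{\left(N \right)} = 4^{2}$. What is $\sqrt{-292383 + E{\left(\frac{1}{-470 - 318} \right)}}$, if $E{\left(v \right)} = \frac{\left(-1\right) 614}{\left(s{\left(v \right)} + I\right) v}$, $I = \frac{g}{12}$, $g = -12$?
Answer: $\frac{i \sqrt{58528695}}{15} \approx 510.03 i$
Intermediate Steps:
$s{\left(N \right)} = 16$
$I = -1$ ($I = - \frac{12}{12} = \left(-12\right) \frac{1}{12} = -1$)
$E{\left(v \right)} = - \frac{614}{15 v}$ ($E{\left(v \right)} = \frac{\left(-1\right) 614}{\left(16 - 1\right) v} = - \frac{614}{15 v}$)
$\sqrt{-292383 + E{\left(\frac{1}{-470 - 318} \right)}} = \sqrt{-292383 - \frac{614}{15 \frac{1}{-470 - 318}}} = \sqrt{-292383 - \frac{614}{15 \frac{1}{-788}}} = \sqrt{-292383 - \frac{614}{15 \left(- \frac{1}{788}\right)}} = \sqrt{-292383 - - \frac{483832}{15}} = \sqrt{-292383 + \frac{483832}{15}} = \sqrt{- \frac{3901913}{15}} = \frac{i \sqrt{58528695}}{15}$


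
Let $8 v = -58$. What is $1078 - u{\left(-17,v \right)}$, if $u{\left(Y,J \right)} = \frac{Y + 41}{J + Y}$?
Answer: $\frac{104662}{97} \approx 1079.0$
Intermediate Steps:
$v = - \frac{29}{4}$ ($v = \frac{1}{8} \left(-58\right) = - \frac{29}{4} \approx -7.25$)
$u{\left(Y,J \right)} = \frac{41 + Y}{J + Y}$
$1078 - u{\left(-17,v \right)} = 1078 - \frac{41 - 17}{- \frac{29}{4} - 17} = 1078 - \frac{1}{- \frac{97}{4}} \cdot 24 = 1078 - \left(- \frac{4}{97}\right) 24 = 1078 - - \frac{96}{97} = 1078 + \frac{96}{97} = \frac{104662}{97}$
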